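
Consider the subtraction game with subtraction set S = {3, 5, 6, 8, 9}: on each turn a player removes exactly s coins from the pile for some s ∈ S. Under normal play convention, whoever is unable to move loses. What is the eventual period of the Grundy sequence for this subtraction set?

12

n :  0  1  2  3  4  5  6  7  8  9 10 11 12 13 14 15 16 17 18 19 20 21 22 23 24 25
G :  0  0  0  1  1  1  2  2  2  3  3  3  0  0  0  1  1  1  2  2  2  3  3  3  0  0
G(n+12) = G(n) holds for n = 0,…,8 (a full window of length max(S) = 9), so the sequence is purely periodic with period 12.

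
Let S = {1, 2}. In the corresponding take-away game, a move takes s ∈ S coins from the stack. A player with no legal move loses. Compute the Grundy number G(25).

n :  0  1  2  3  4  5  6  7  8  9 10 11 12 13 14 15 16 17 18 19 20 21 22 23 24 25
G :  0  1  2  0  1  2  0  1  2  0  1  2  0  1  2  0  1  2  0  1  2  0  1  2  0  1

1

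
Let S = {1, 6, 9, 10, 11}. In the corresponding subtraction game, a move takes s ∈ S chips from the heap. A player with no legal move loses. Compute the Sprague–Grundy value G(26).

n :  0  1  2  3  4  5  6  7  8  9 10 11 12 13 14 15 16 17 18 19 20 21 22 23 24 25 26
G :  0  1  0  1  0  1  2  0  1  2  3  2  3  2  3  4  5  3  4  0  1  0  1  0  1  2  0

0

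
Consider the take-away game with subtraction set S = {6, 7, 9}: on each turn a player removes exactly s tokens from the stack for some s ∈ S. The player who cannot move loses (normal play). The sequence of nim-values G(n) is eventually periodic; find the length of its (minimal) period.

15

G(0) = 0
G(1) = mex{} = 0
G(2) = mex{} = 0
G(3) = mex{} = 0
G(4) = mex{} = 0
G(5) = mex{} = 0
G(6) = mex{0} = 1
G(7) = mex{0,0} = 1
G(8) = mex{0,0} = 1
G(9) = mex{0,0,0} = 1
G(10) = mex{0,0,0} = 1
G(11) = mex{0,0,0} = 1
G(12) = mex{1,0,0} = 2
G(13) = mex{1,1,0} = 2
G(14) = mex{1,1,0} = 2
G(15) = mex{1,1,1} = 0
G(16) = mex{1,1,1} = 0
G(17) = mex{1,1,1} = 0
G(18) = mex{2,1,1} = 0
G(19) = mex{2,2,1} = 0
G(20) = mex{2,2,1} = 0
G(21) = mex{0,2,2} = 1
G(22) = mex{0,0,2} = 1
G(23) = mex{0,0,2} = 1
G(24) = mex{0,0,0} = 1
G(25) = mex{0,0,0} = 1
G(26) = mex{0,0,0} = 1
G(27) = mex{1,0,0} = 2
G(28) = mex{1,1,0} = 2
G(29) = mex{1,1,0} = 2
G(30) = mex{1,1,1} = 0
G(31) = mex{1,1,1} = 0
G(n+15) = G(n) holds for n = 0,…,8 (a full window of length max(S) = 9), so the sequence is purely periodic with period 15.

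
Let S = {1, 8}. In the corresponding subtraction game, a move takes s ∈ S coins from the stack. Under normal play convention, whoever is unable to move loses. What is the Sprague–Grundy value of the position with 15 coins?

0

G(0) = 0
G(1) = mex{0} = 1
G(2) = mex{1} = 0
G(3) = mex{0} = 1
G(4) = mex{1} = 0
G(5) = mex{0} = 1
G(6) = mex{1} = 0
G(7) = mex{0} = 1
G(8) = mex{1,0} = 2
G(9) = mex{2,1} = 0
G(10) = mex{0,0} = 1
G(11) = mex{1,1} = 0
G(12) = mex{0,0} = 1
G(13) = mex{1,1} = 0
G(14) = mex{0,0} = 1
G(15) = mex{1,1} = 0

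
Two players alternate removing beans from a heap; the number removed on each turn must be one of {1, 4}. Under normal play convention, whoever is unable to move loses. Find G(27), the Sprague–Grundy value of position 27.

0

n :  0  1  2  3  4  5  6  7  8  9 10 11 12 13 14 15 16 17 18 19 20 21 22 23 24 25 26 27
G :  0  1  0  1  2  0  1  0  1  2  0  1  0  1  2  0  1  0  1  2  0  1  0  1  2  0  1  0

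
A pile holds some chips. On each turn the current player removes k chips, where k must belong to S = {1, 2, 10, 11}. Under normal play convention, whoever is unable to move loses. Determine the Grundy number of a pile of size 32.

n :  0  1  2  3  4  5  6  7  8  9 10 11 12 13 14 15 16 17 18 19 20 21 22 23 24 25 26 27 28 29 30 31 32
G :  0  1  2  0  1  2  0  1  2  0  1  2  0  1  2  0  1  2  0  1  2  0  1  2  0  1  2  0  1  2  0  1  2

2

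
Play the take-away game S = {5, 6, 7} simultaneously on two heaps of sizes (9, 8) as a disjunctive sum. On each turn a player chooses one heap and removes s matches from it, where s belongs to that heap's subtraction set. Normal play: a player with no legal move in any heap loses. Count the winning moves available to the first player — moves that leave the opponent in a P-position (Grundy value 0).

All heaps use S = {5, 6, 7}:
n : 0 1 2 3 4 5 6 7 8 9
G : 0 0 0 0 0 1 1 1 1 1
Heap A: G(9) = 1.
Heap B: G(8) = 1.
Combined Grundy value = 1 ⊕ 1 = 0.
A winning move leaves total XOR = 0, i.e. changes one component's Grundy value g to g ⊕ X where X is the current total.
Heap A: target g' = 1⊕0 = 1, but every legal move changes the Grundy value (mex property), so 0 moves.
Heap B: target g' = 1⊕0 = 1, but every legal move changes the Grundy value (mex property), so 0 moves.

0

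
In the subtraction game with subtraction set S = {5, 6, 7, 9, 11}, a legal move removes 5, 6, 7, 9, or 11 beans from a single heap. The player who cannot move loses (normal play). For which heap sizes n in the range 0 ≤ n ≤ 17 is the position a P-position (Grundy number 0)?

G(0) = 0
G(1) = mex{} = 0
G(2) = mex{} = 0
G(3) = mex{} = 0
G(4) = mex{} = 0
G(5) = mex{0} = 1
G(6) = mex{0,0} = 1
G(7) = mex{0,0,0} = 1
G(8) = mex{0,0,0} = 1
G(9) = mex{0,0,0,0} = 1
G(10) = mex{1,0,0,0} = 2
G(11) = mex{1,1,0,0,0} = 2
G(12) = mex{1,1,1,0,0} = 2
G(13) = mex{1,1,1,0,0} = 2
G(14) = mex{1,1,1,1,0} = 2
G(15) = mex{2,1,1,1,0} = 3
G(16) = mex{2,2,1,1,1} = 0
G(17) = mex{2,2,2,1,1} = 0
P-positions are exactly the n with G(n) = 0.

0, 1, 2, 3, 4, 16, 17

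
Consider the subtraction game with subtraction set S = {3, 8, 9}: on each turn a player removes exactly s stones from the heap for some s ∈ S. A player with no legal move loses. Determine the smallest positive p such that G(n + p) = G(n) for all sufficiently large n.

17

n :  0  1  2  3  4  5  6  7  8  9 10 11 12 13 14 15 16 17 18 19 20 21 22 23 24 25 26 27 28 29 30 31 32 33 34 35
G :  0  0  0  1  1  1  0  0  2  1  1  3  0  0  2  1  1  0  0  0  1  1  1  0  0  2  1  1  3  0  0  2  1  1  0  0
G(n+17) = G(n) holds for n = 0,…,8 (a full window of length max(S) = 9), so the sequence is purely periodic with period 17.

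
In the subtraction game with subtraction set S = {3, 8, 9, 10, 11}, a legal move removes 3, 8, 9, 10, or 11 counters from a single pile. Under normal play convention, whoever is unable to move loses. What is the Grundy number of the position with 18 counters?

n :  0  1  2  3  4  5  6  7  8  9 10 11 12 13 14 15 16 17 18
G :  0  0  0  1  1  1  0  0  2  1  1  3  2  2  2  3  3  3  4

4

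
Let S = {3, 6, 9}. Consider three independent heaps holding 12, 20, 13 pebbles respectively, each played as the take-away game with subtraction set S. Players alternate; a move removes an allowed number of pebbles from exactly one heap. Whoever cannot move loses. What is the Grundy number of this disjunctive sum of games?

2

All heaps use S = {3, 6, 9}:
G(0) = 0
G(1) = mex{} = 0
G(2) = mex{} = 0
G(3) = mex{0} = 1
G(4) = mex{0} = 1
G(5) = mex{0} = 1
G(6) = mex{1,0} = 2
G(7) = mex{1,0} = 2
G(8) = mex{1,0} = 2
G(9) = mex{2,1,0} = 3
G(10) = mex{2,1,0} = 3
G(11) = mex{2,1,0} = 3
G(12) = mex{3,2,1} = 0
G(13) = mex{3,2,1} = 0
G(14) = mex{3,2,1} = 0
G(15) = mex{0,3,2} = 1
G(16) = mex{0,3,2} = 1
G(17) = mex{0,3,2} = 1
G(18) = mex{1,0,3} = 2
G(19) = mex{1,0,3} = 2
G(20) = mex{1,0,3} = 2
Heap A: G(12) = 0.
Heap B: G(20) = 2.
Heap C: G(13) = 0.
Combined Grundy value = 0 ⊕ 2 ⊕ 0 = 2.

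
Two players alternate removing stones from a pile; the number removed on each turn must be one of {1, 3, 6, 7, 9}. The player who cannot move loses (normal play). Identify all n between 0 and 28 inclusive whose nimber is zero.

0, 2, 4, 12, 14, 16, 24, 26, 28

G(0) = 0
G(1) = mex{0} = 1
G(2) = mex{1} = 0
G(3) = mex{0,0} = 1
G(4) = mex{1,1} = 0
G(5) = mex{0,0} = 1
G(6) = mex{1,1,0} = 2
G(7) = mex{2,0,1,0} = 3
G(8) = mex{3,1,0,1} = 2
G(9) = mex{2,2,1,0,0} = 3
G(10) = mex{3,3,0,1,1} = 2
G(11) = mex{2,2,1,0,0} = 3
G(12) = mex{3,3,2,1,1} = 0
G(13) = mex{0,2,3,2,0} = 1
G(14) = mex{1,3,2,3,1} = 0
G(15) = mex{0,0,3,2,2} = 1
G(16) = mex{1,1,2,3,3} = 0
G(17) = mex{0,0,3,2,2} = 1
G(18) = mex{1,1,0,3,3} = 2
G(19) = mex{2,0,1,0,2} = 3
G(20) = mex{3,1,0,1,3} = 2
G(21) = mex{2,2,1,0,0} = 3
G(22) = mex{3,3,0,1,1} = 2
G(23) = mex{2,2,1,0,0} = 3
G(24) = mex{3,3,2,1,1} = 0
G(25) = mex{0,2,3,2,0} = 1
G(26) = mex{1,3,2,3,1} = 0
G(27) = mex{0,0,3,2,2} = 1
G(28) = mex{1,1,2,3,3} = 0
P-positions are exactly the n with G(n) = 0.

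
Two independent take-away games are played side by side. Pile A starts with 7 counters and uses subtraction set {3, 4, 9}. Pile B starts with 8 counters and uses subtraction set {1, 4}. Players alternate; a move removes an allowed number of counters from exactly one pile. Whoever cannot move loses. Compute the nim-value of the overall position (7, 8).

Pile A, S = {3, 4, 9}:
G(0) = 0
G(1) = mex{} = 0
G(2) = mex{} = 0
G(3) = mex{0} = 1
G(4) = mex{0,0} = 1
G(5) = mex{0,0} = 1
G(6) = mex{1,0} = 2
G(7) = mex{1,1} = 0
G_A(7) = 0.
Pile B, S = {1, 4}:
G(0) = 0
G(1) = mex{0} = 1
G(2) = mex{1} = 0
G(3) = mex{0} = 1
G(4) = mex{1,0} = 2
G(5) = mex{2,1} = 0
G(6) = mex{0,0} = 1
G(7) = mex{1,1} = 0
G(8) = mex{0,2} = 1
G_B(8) = 1.
Combined Grundy value = 0 ⊕ 1 = 1.

1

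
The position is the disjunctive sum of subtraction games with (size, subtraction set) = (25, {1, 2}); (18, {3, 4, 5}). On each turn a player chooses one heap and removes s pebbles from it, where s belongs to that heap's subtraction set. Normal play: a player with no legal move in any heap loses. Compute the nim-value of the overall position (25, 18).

Heap A, S = {1, 2}:
G(0) = 0
G(1) = mex{0} = 1
G(2) = mex{1,0} = 2
G(3) = mex{2,1} = 0
G(4) = mex{0,2} = 1
G(5) = mex{1,0} = 2
G(6) = mex{2,1} = 0
G(7) = mex{0,2} = 1
G(8) = mex{1,0} = 2
G(9) = mex{2,1} = 0
G(10) = mex{0,2} = 1
G(11) = mex{1,0} = 2
G(12) = mex{2,1} = 0
G(13) = mex{0,2} = 1
G(14) = mex{1,0} = 2
G(15) = mex{2,1} = 0
G(16) = mex{0,2} = 1
G(17) = mex{1,0} = 2
G(18) = mex{2,1} = 0
G(19) = mex{0,2} = 1
G(20) = mex{1,0} = 2
G(21) = mex{2,1} = 0
G(22) = mex{0,2} = 1
G(23) = mex{1,0} = 2
G(24) = mex{2,1} = 0
G(25) = mex{0,2} = 1
G_A(25) = 1.
Heap B, S = {3, 4, 5}:
n :  0  1  2  3  4  5  6  7  8  9 10 11 12 13 14 15 16 17 18
G :  0  0  0  1  1  1  2  2  0  0  0  1  1  1  2  2  0  0  0
G_B(18) = 0.
Combined Grundy value = 1 ⊕ 0 = 1.

1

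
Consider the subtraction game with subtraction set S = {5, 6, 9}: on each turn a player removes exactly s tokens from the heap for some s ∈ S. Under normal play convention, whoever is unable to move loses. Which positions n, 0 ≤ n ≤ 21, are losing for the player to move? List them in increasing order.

0, 1, 2, 3, 4, 14, 15, 16, 17, 18

G(0) = 0
G(1) = mex{} = 0
G(2) = mex{} = 0
G(3) = mex{} = 0
G(4) = mex{} = 0
G(5) = mex{0} = 1
G(6) = mex{0,0} = 1
G(7) = mex{0,0} = 1
G(8) = mex{0,0} = 1
G(9) = mex{0,0,0} = 1
G(10) = mex{1,0,0} = 2
G(11) = mex{1,1,0} = 2
G(12) = mex{1,1,0} = 2
G(13) = mex{1,1,0} = 2
G(14) = mex{1,1,1} = 0
G(15) = mex{2,1,1} = 0
G(16) = mex{2,2,1} = 0
G(17) = mex{2,2,1} = 0
G(18) = mex{2,2,1} = 0
G(19) = mex{0,2,2} = 1
G(20) = mex{0,0,2} = 1
G(21) = mex{0,0,2} = 1
P-positions are exactly the n with G(n) = 0.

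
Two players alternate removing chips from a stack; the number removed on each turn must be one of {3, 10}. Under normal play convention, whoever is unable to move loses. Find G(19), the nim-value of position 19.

n :  0  1  2  3  4  5  6  7  8  9 10 11 12 13 14 15 16 17 18 19
G :  0  0  0  1  1  1  0  0  0  1  1  1  2  0  0  0  1  1  1  0

0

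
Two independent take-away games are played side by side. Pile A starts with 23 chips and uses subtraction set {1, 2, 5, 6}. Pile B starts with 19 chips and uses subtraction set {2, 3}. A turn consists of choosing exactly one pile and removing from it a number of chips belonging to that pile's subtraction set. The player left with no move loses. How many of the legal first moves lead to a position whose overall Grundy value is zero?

Pile A, S = {1, 2, 5, 6}:
n :  0  1  2  3  4  5  6  7  8  9 10 11 12 13 14 15 16 17 18 19 20 21 22 23
G :  0  1  2  0  1  2  3  0  1  2  0  1  2  3  0  1  2  0  1  2  3  0  1  2
G_A(23) = 2.
Pile B, S = {2, 3}:
n :  0  1  2  3  4  5  6  7  8  9 10 11 12 13 14 15 16 17 18 19
G :  0  0  1  1  2  0  0  1  1  2  0  0  1  1  2  0  0  1  1  2
G_B(19) = 2.
Combined Grundy value = 2 ⊕ 2 = 0.
A winning move leaves total XOR = 0, i.e. changes one component's Grundy value g to g ⊕ X where X is the current total.
Pile A: target g' = 2⊕0 = 2, but every legal move changes the Grundy value (mex property), so 0 moves.
Pile B: target g' = 2⊕0 = 2, but every legal move changes the Grundy value (mex property), so 0 moves.

0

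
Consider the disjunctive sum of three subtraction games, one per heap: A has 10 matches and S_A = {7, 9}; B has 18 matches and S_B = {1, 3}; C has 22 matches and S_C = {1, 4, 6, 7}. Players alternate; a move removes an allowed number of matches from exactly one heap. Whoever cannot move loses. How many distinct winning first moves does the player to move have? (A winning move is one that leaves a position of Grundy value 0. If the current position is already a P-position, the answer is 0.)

1

Heap A, S = {7, 9}:
n :  0  1  2  3  4  5  6  7  8  9 10
G :  0  0  0  0  0  0  0  1  1  1  1
G_A(10) = 1.
Heap B, S = {1, 3}:
G(0) = 0
G(1) = mex{0} = 1
G(2) = mex{1} = 0
G(3) = mex{0,0} = 1
G(4) = mex{1,1} = 0
G(5) = mex{0,0} = 1
G(6) = mex{1,1} = 0
G(7) = mex{0,0} = 1
G(8) = mex{1,1} = 0
G(9) = mex{0,0} = 1
G(10) = mex{1,1} = 0
G(11) = mex{0,0} = 1
G(12) = mex{1,1} = 0
G(13) = mex{0,0} = 1
G(14) = mex{1,1} = 0
G(15) = mex{0,0} = 1
G(16) = mex{1,1} = 0
G(17) = mex{0,0} = 1
G(18) = mex{1,1} = 0
G_B(18) = 0.
Heap C, S = {1, 4, 6, 7}:
G(0) = 0
G(1) = mex{0} = 1
G(2) = mex{1} = 0
G(3) = mex{0} = 1
G(4) = mex{1,0} = 2
G(5) = mex{2,1} = 0
G(6) = mex{0,0,0} = 1
G(7) = mex{1,1,1,0} = 2
G(8) = mex{2,2,0,1} = 3
G(9) = mex{3,0,1,0} = 2
G(10) = mex{2,1,2,1} = 0
G(11) = mex{0,2,0,2} = 1
G(12) = mex{1,3,1,0} = 2
G(13) = mex{2,2,2,1} = 0
G(14) = mex{0,0,3,2} = 1
G(15) = mex{1,1,2,3} = 0
G(16) = mex{0,2,0,2} = 1
G(17) = mex{1,0,1,0} = 2
G(18) = mex{2,1,2,1} = 0
G(19) = mex{0,0,0,2} = 1
G(20) = mex{1,1,1,0} = 2
G(21) = mex{2,2,0,1} = 3
G(22) = mex{3,0,1,0} = 2
G_C(22) = 2.
Combined Grundy value = 1 ⊕ 0 ⊕ 2 = 3.
A winning move leaves total XOR = 0, i.e. changes one component's Grundy value g to g ⊕ X where X is the current total.
Heap A: need g' = 1⊕3 = 2. Options: 10−7→G=0, 10−9→G=0. Hits: 0.
Heap B: need g' = 0⊕3 = 3. Options: 18−1→G=1, 18−3→G=1. Hits: 0.
Heap C: need g' = 2⊕3 = 1. Options: 22−1→G=3, 22−4→G=0, 22−6→G=1, 22−7→G=0. Hits: 1.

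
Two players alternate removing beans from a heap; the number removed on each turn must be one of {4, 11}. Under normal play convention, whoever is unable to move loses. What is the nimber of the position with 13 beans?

1

n :  0  1  2  3  4  5  6  7  8  9 10 11 12 13
G :  0  0  0  0  1  1  1  1  0  0  0  2  1  1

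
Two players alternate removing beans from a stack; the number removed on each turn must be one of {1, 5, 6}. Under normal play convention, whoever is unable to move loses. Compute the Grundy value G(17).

G(0) = 0
G(1) = mex{0} = 1
G(2) = mex{1} = 0
G(3) = mex{0} = 1
G(4) = mex{1} = 0
G(5) = mex{0,0} = 1
G(6) = mex{1,1,0} = 2
G(7) = mex{2,0,1} = 3
G(8) = mex{3,1,0} = 2
G(9) = mex{2,0,1} = 3
G(10) = mex{3,1,0} = 2
G(11) = mex{2,2,1} = 0
G(12) = mex{0,3,2} = 1
G(13) = mex{1,2,3} = 0
G(14) = mex{0,3,2} = 1
G(15) = mex{1,2,3} = 0
G(16) = mex{0,0,2} = 1
G(17) = mex{1,1,0} = 2

2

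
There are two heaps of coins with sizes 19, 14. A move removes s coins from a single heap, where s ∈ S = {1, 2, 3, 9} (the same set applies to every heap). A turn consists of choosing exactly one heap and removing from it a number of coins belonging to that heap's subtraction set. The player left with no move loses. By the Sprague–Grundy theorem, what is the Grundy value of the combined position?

1

All heaps use S = {1, 2, 3, 9}:
n :  0  1  2  3  4  5  6  7  8  9 10 11 12 13 14 15 16 17 18 19
G :  0  1  2  3  0  1  2  3  0  1  2  3  0  1  2  3  0  1  2  3
Heap A: G(19) = 3.
Heap B: G(14) = 2.
Combined Grundy value = 3 ⊕ 2 = 1.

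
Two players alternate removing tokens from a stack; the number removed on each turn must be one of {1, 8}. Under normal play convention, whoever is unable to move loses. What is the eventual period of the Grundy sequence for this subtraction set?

n :  0  1  2  3  4  5  6  7  8  9 10 11 12 13 14 15 16 17 18 19
G :  0  1  0  1  0  1  0  1  2  0  1  0  1  0  1  0  1  2  0  1
G(n+9) = G(n) holds for n = 0,…,7 (a full window of length max(S) = 8), so the sequence is purely periodic with period 9.

9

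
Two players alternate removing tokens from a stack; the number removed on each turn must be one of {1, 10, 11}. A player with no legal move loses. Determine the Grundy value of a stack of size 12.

G(0) = 0
G(1) = mex{0} = 1
G(2) = mex{1} = 0
G(3) = mex{0} = 1
G(4) = mex{1} = 0
G(5) = mex{0} = 1
G(6) = mex{1} = 0
G(7) = mex{0} = 1
G(8) = mex{1} = 0
G(9) = mex{0} = 1
G(10) = mex{1,0} = 2
G(11) = mex{2,1,0} = 3
G(12) = mex{3,0,1} = 2

2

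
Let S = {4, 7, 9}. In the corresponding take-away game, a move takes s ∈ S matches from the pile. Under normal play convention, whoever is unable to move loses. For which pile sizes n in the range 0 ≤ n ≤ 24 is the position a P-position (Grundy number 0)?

G(0) = 0
G(1) = mex{} = 0
G(2) = mex{} = 0
G(3) = mex{} = 0
G(4) = mex{0} = 1
G(5) = mex{0} = 1
G(6) = mex{0} = 1
G(7) = mex{0,0} = 1
G(8) = mex{1,0} = 2
G(9) = mex{1,0,0} = 2
G(10) = mex{1,0,0} = 2
G(11) = mex{1,1,0} = 2
G(12) = mex{2,1,0} = 3
G(13) = mex{2,1,1} = 0
G(14) = mex{2,1,1} = 0
G(15) = mex{2,2,1} = 0
G(16) = mex{3,2,1} = 0
G(17) = mex{0,2,2} = 1
G(18) = mex{0,2,2} = 1
G(19) = mex{0,3,2} = 1
G(20) = mex{0,0,2} = 1
G(21) = mex{1,0,3} = 2
G(22) = mex{1,0,0} = 2
G(23) = mex{1,0,0} = 2
G(24) = mex{1,1,0} = 2
P-positions are exactly the n with G(n) = 0.

0, 1, 2, 3, 13, 14, 15, 16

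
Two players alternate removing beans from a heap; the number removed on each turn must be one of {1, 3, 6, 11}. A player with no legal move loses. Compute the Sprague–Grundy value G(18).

0

G(0) = 0
G(1) = mex{0} = 1
G(2) = mex{1} = 0
G(3) = mex{0,0} = 1
G(4) = mex{1,1} = 0
G(5) = mex{0,0} = 1
G(6) = mex{1,1,0} = 2
G(7) = mex{2,0,1} = 3
G(8) = mex{3,1,0} = 2
G(9) = mex{2,2,1} = 0
G(10) = mex{0,3,0} = 1
G(11) = mex{1,2,1,0} = 3
G(12) = mex{3,0,2,1} = 4
G(13) = mex{4,1,3,0} = 2
G(14) = mex{2,3,2,1} = 0
G(15) = mex{0,4,0,0} = 1
G(16) = mex{1,2,1,1} = 0
G(17) = mex{0,0,3,2} = 1
G(18) = mex{1,1,4,3} = 0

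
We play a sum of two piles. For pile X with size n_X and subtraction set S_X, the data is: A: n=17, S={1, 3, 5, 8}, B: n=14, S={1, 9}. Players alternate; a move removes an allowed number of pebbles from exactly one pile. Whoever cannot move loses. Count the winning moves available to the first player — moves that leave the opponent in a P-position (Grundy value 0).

Pile A, S = {1, 3, 5, 8}:
n :  0  1  2  3  4  5  6  7  8  9 10 11 12 13 14 15 16 17
G :  0  1  0  1  0  1  0  1  2  3  2  3  2  0  1  0  1  0
G_A(17) = 0.
Pile B, S = {1, 9}:
G(0) = 0
G(1) = mex{0} = 1
G(2) = mex{1} = 0
G(3) = mex{0} = 1
G(4) = mex{1} = 0
G(5) = mex{0} = 1
G(6) = mex{1} = 0
G(7) = mex{0} = 1
G(8) = mex{1} = 0
G(9) = mex{0,0} = 1
G(10) = mex{1,1} = 0
G(11) = mex{0,0} = 1
G(12) = mex{1,1} = 0
G(13) = mex{0,0} = 1
G(14) = mex{1,1} = 0
G_B(14) = 0.
Combined Grundy value = 0 ⊕ 0 = 0.
A winning move leaves total XOR = 0, i.e. changes one component's Grundy value g to g ⊕ X where X is the current total.
Pile A: target g' = 0⊕0 = 0, but every legal move changes the Grundy value (mex property), so 0 moves.
Pile B: target g' = 0⊕0 = 0, but every legal move changes the Grundy value (mex property), so 0 moves.

0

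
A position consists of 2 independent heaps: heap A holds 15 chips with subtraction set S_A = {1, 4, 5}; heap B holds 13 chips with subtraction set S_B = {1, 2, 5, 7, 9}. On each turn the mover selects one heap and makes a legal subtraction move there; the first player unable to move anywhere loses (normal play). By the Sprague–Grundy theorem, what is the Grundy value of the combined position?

Heap A, S = {1, 4, 5}:
n :  0  1  2  3  4  5  6  7  8  9 10 11 12 13 14 15
G :  0  1  0  1  2  3  2  3  0  1  0  1  2  3  2  3
G_A(15) = 3.
Heap B, S = {1, 2, 5, 7, 9}:
n :  0  1  2  3  4  5  6  7  8  9 10 11 12 13
G :  0  1  2  0  1  2  0  1  2  3  4  5  3  4
G_B(13) = 4.
Combined Grundy value = 3 ⊕ 4 = 7.

7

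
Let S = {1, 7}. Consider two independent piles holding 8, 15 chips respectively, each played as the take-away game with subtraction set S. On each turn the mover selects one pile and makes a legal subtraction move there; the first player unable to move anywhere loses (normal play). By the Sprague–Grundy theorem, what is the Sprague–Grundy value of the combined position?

All piles use S = {1, 7}:
n :  0  1  2  3  4  5  6  7  8  9 10 11 12 13 14 15
G :  0  1  0  1  0  1  0  1  0  1  0  1  0  1  0  1
Pile A: G(8) = 0.
Pile B: G(15) = 1.
Combined Grundy value = 0 ⊕ 1 = 1.

1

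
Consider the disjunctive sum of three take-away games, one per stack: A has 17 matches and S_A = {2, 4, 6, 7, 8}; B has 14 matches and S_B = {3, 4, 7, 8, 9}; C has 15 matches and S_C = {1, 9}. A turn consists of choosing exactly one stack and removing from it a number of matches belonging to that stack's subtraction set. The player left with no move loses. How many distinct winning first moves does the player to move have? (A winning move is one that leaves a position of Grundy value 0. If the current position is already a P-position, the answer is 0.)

3

Stack A, S = {2, 4, 6, 7, 8}:
n :  0  1  2  3  4  5  6  7  8  9 10 11 12 13 14 15 16 17
G :  0  0  1  1  2  2  3  3  4  4  0  0  1  1  2  2  3  3
G_A(17) = 3.
Stack B, S = {3, 4, 7, 8, 9}:
G(0) = 0
G(1) = mex{} = 0
G(2) = mex{} = 0
G(3) = mex{0} = 1
G(4) = mex{0,0} = 1
G(5) = mex{0,0} = 1
G(6) = mex{1,0} = 2
G(7) = mex{1,1,0} = 2
G(8) = mex{1,1,0,0} = 2
G(9) = mex{2,1,0,0,0} = 3
G(10) = mex{2,2,1,0,0} = 3
G(11) = mex{2,2,1,1,0} = 3
G(12) = mex{3,2,1,1,1} = 0
G(13) = mex{3,3,2,1,1} = 0
G(14) = mex{3,3,2,2,1} = 0
G_B(14) = 0.
Stack C, S = {1, 9}:
G(0) = 0
G(1) = mex{0} = 1
G(2) = mex{1} = 0
G(3) = mex{0} = 1
G(4) = mex{1} = 0
G(5) = mex{0} = 1
G(6) = mex{1} = 0
G(7) = mex{0} = 1
G(8) = mex{1} = 0
G(9) = mex{0,0} = 1
G(10) = mex{1,1} = 0
G(11) = mex{0,0} = 1
G(12) = mex{1,1} = 0
G(13) = mex{0,0} = 1
G(14) = mex{1,1} = 0
G(15) = mex{0,0} = 1
G_C(15) = 1.
Combined Grundy value = 3 ⊕ 0 ⊕ 1 = 2.
A winning move leaves total XOR = 0, i.e. changes one component's Grundy value g to g ⊕ X where X is the current total.
Stack A: need g' = 3⊕2 = 1. Options: 17−2→G=2, 17−4→G=1, 17−6→G=0, 17−7→G=0, 17−8→G=4. Hits: 1.
Stack B: need g' = 0⊕2 = 2. Options: 14−3→G=3, 14−4→G=3, 14−7→G=2, 14−8→G=2, 14−9→G=1. Hits: 2.
Stack C: need g' = 1⊕2 = 3. Options: 15−1→G=0, 15−9→G=0. Hits: 0.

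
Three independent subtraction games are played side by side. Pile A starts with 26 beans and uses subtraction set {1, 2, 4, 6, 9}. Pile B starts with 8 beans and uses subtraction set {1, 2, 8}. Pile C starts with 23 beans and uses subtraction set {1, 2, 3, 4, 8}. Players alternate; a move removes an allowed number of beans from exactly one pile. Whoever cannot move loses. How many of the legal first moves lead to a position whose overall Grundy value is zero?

6

Pile A, S = {1, 2, 4, 6, 9}:
G(0) = 0
G(1) = mex{0} = 1
G(2) = mex{1,0} = 2
G(3) = mex{2,1} = 0
G(4) = mex{0,2,0} = 1
G(5) = mex{1,0,1} = 2
G(6) = mex{2,1,2,0} = 3
G(7) = mex{3,2,0,1} = 4
G(8) = mex{4,3,1,2} = 0
G(9) = mex{0,4,2,0,0} = 1
G(10) = mex{1,0,3,1,1} = 2
G(11) = mex{2,1,4,2,2} = 0
G(12) = mex{0,2,0,3,0} = 1
G(13) = mex{1,0,1,4,1} = 2
G(14) = mex{2,1,2,0,2} = 3
G(15) = mex{3,2,0,1,3} = 4
G(16) = mex{4,3,1,2,4} = 0
G(17) = mex{0,4,2,0,0} = 1
G(18) = mex{1,0,3,1,1} = 2
G(19) = mex{2,1,4,2,2} = 0
G(20) = mex{0,2,0,3,0} = 1
G(21) = mex{1,0,1,4,1} = 2
G(22) = mex{2,1,2,0,2} = 3
G(23) = mex{3,2,0,1,3} = 4
G(24) = mex{4,3,1,2,4} = 0
G(25) = mex{0,4,2,0,0} = 1
G(26) = mex{1,0,3,1,1} = 2
G_A(26) = 2.
Pile B, S = {1, 2, 8}:
n : 0 1 2 3 4 5 6 7 8
G : 0 1 2 0 1 2 0 1 2
G_B(8) = 2.
Pile C, S = {1, 2, 3, 4, 8}:
n :  0  1  2  3  4  5  6  7  8  9 10 11 12 13 14 15 16 17 18 19 20 21 22 23
G :  0  1  2  3  4  0  1  2  3  4  0  1  2  3  4  0  1  2  3  4  0  1  2  3
G_C(23) = 3.
Combined Grundy value = 2 ⊕ 2 ⊕ 3 = 3.
A winning move leaves total XOR = 0, i.e. changes one component's Grundy value g to g ⊕ X where X is the current total.
Pile A: need g' = 2⊕3 = 1. Options: 26−1→G=1, 26−2→G=0, 26−4→G=3, 26−6→G=1, 26−9→G=1. Hits: 3.
Pile B: need g' = 2⊕3 = 1. Options: 8−1→G=1, 8−2→G=0, 8−8→G=0. Hits: 1.
Pile C: need g' = 3⊕3 = 0. Options: 23−1→G=2, 23−2→G=1, 23−3→G=0, 23−4→G=4, 23−8→G=0. Hits: 2.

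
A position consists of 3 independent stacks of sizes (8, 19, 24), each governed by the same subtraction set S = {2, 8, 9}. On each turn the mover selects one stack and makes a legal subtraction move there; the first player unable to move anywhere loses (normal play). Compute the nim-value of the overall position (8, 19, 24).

All stacks use S = {2, 8, 9}:
G(0) = 0
G(1) = mex{} = 0
G(2) = mex{0} = 1
G(3) = mex{0} = 1
G(4) = mex{1} = 0
G(5) = mex{1} = 0
G(6) = mex{0} = 1
G(7) = mex{0} = 1
G(8) = mex{1,0} = 2
G(9) = mex{1,0,0} = 2
G(10) = mex{2,1,0} = 3
G(11) = mex{2,1,1} = 0
G(12) = mex{3,0,1} = 2
G(13) = mex{0,0,0} = 1
G(14) = mex{2,1,0} = 3
G(15) = mex{1,1,1} = 0
G(16) = mex{3,2,1} = 0
G(17) = mex{0,2,2} = 1
G(18) = mex{0,3,2} = 1
G(19) = mex{1,0,3} = 2
G(20) = mex{1,2,0} = 3
G(21) = mex{2,1,2} = 0
G(22) = mex{3,3,1} = 0
G(23) = mex{0,0,3} = 1
G(24) = mex{0,0,0} = 1
Stack A: G(8) = 2.
Stack B: G(19) = 2.
Stack C: G(24) = 1.
Combined Grundy value = 2 ⊕ 2 ⊕ 1 = 1.

1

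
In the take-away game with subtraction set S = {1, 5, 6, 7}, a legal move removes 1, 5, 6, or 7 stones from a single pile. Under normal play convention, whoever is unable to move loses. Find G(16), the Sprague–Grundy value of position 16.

0

n :  0  1  2  3  4  5  6  7  8  9 10 11 12 13 14 15 16
G :  0  1  0  1  0  1  2  3  2  3  2  3  0  1  0  1  0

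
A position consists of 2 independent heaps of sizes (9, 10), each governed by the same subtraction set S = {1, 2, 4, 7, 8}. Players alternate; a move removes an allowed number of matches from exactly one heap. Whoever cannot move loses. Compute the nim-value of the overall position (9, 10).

1

All heaps use S = {1, 2, 4, 7, 8}:
G(0) = 0
G(1) = mex{0} = 1
G(2) = mex{1,0} = 2
G(3) = mex{2,1} = 0
G(4) = mex{0,2,0} = 1
G(5) = mex{1,0,1} = 2
G(6) = mex{2,1,2} = 0
G(7) = mex{0,2,0,0} = 1
G(8) = mex{1,0,1,1,0} = 2
G(9) = mex{2,1,2,2,1} = 0
G(10) = mex{0,2,0,0,2} = 1
Heap A: G(9) = 0.
Heap B: G(10) = 1.
Combined Grundy value = 0 ⊕ 1 = 1.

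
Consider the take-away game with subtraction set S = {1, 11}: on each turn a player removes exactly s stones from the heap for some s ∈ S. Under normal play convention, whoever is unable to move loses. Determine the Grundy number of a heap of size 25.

1

n :  0  1  2  3  4  5  6  7  8  9 10 11 12 13 14 15 16 17 18 19 20 21 22 23 24 25
G :  0  1  0  1  0  1  0  1  0  1  0  1  0  1  0  1  0  1  0  1  0  1  0  1  0  1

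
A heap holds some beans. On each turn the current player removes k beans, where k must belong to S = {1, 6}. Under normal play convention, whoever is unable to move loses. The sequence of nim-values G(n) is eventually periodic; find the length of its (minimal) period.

7

G(0) = 0
G(1) = mex{0} = 1
G(2) = mex{1} = 0
G(3) = mex{0} = 1
G(4) = mex{1} = 0
G(5) = mex{0} = 1
G(6) = mex{1,0} = 2
G(7) = mex{2,1} = 0
G(8) = mex{0,0} = 1
G(9) = mex{1,1} = 0
G(10) = mex{0,0} = 1
G(11) = mex{1,1} = 0
G(12) = mex{0,2} = 1
G(13) = mex{1,0} = 2
G(14) = mex{2,1} = 0
G(15) = mex{0,0} = 1
G(n+7) = G(n) holds for n = 0,…,5 (a full window of length max(S) = 6), so the sequence is purely periodic with period 7.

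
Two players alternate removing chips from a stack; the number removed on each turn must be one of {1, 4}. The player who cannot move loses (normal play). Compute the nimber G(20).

G(0) = 0
G(1) = mex{0} = 1
G(2) = mex{1} = 0
G(3) = mex{0} = 1
G(4) = mex{1,0} = 2
G(5) = mex{2,1} = 0
G(6) = mex{0,0} = 1
G(7) = mex{1,1} = 0
G(8) = mex{0,2} = 1
G(9) = mex{1,0} = 2
G(10) = mex{2,1} = 0
G(11) = mex{0,0} = 1
G(12) = mex{1,1} = 0
G(13) = mex{0,2} = 1
G(14) = mex{1,0} = 2
G(15) = mex{2,1} = 0
G(16) = mex{0,0} = 1
G(17) = mex{1,1} = 0
G(18) = mex{0,2} = 1
G(19) = mex{1,0} = 2
G(20) = mex{2,1} = 0

0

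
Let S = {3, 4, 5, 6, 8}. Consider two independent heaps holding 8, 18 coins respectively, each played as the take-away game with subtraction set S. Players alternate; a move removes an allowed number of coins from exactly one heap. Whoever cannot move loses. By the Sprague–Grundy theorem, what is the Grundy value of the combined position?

0

All heaps use S = {3, 4, 5, 6, 8}:
n :  0  1  2  3  4  5  6  7  8  9 10 11 12 13 14 15 16 17 18
G :  0  0  0  1  1  1  2  2  2  3  3  0  0  0  1  1  1  2  2
Heap A: G(8) = 2.
Heap B: G(18) = 2.
Combined Grundy value = 2 ⊕ 2 = 0.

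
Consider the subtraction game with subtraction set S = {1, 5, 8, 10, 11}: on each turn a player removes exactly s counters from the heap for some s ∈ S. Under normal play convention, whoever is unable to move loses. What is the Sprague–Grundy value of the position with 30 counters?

G(0) = 0
G(1) = mex{0} = 1
G(2) = mex{1} = 0
G(3) = mex{0} = 1
G(4) = mex{1} = 0
G(5) = mex{0,0} = 1
G(6) = mex{1,1} = 0
G(7) = mex{0,0} = 1
G(8) = mex{1,1,0} = 2
G(9) = mex{2,0,1} = 3
G(10) = mex{3,1,0,0} = 2
G(11) = mex{2,0,1,1,0} = 3
G(12) = mex{3,1,0,0,1} = 2
G(13) = mex{2,2,1,1,0} = 3
G(14) = mex{3,3,0,0,1} = 2
G(15) = mex{2,2,1,1,0} = 3
G(16) = mex{3,3,2,0,1} = 4
G(17) = mex{4,2,3,1,0} = 5
G(18) = mex{5,3,2,2,1} = 0
G(19) = mex{0,2,3,3,2} = 1
G(20) = mex{1,3,2,2,3} = 0
G(21) = mex{0,4,3,3,2} = 1
G(22) = mex{1,5,2,2,3} = 0
G(23) = mex{0,0,3,3,2} = 1
G(24) = mex{1,1,4,2,3} = 0
G(25) = mex{0,0,5,3,2} = 1
G(26) = mex{1,1,0,4,3} = 2
G(27) = mex{2,0,1,5,4} = 3
G(28) = mex{3,1,0,0,5} = 2
G(29) = mex{2,0,1,1,0} = 3
G(30) = mex{3,1,0,0,1} = 2

2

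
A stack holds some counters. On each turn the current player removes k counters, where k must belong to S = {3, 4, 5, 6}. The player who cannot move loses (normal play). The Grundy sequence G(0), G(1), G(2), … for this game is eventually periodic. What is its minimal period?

9

n :  0  1  2  3  4  5  6  7  8  9 10 11 12 13 14 15 16 17 18 19
G :  0  0  0  1  1  1  2  2  2  0  0  0  1  1  1  2  2  2  0  0
G(n+9) = G(n) holds for n = 0,…,5 (a full window of length max(S) = 6), so the sequence is purely periodic with period 9.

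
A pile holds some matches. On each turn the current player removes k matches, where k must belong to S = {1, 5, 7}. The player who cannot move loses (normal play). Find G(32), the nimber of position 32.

n :  0  1  2  3  4  5  6  7  8  9 10 11 12 13 14 15 16 17 18 19 20 21 22 23 24 25 26 27 28 29 30 31 32
G :  0  1  0  1  0  1  0  1  0  1  0  1  0  1  0  1  0  1  0  1  0  1  0  1  0  1  0  1  0  1  0  1  0

0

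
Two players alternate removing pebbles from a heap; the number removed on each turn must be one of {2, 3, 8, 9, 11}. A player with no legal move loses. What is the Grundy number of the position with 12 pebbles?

G(0) = 0
G(1) = mex{} = 0
G(2) = mex{0} = 1
G(3) = mex{0,0} = 1
G(4) = mex{1,0} = 2
G(5) = mex{1,1} = 0
G(6) = mex{2,1} = 0
G(7) = mex{0,2} = 1
G(8) = mex{0,0,0} = 1
G(9) = mex{1,0,0,0} = 2
G(10) = mex{1,1,1,0} = 2
G(11) = mex{2,1,1,1,0} = 3
G(12) = mex{2,2,2,1,0} = 3

3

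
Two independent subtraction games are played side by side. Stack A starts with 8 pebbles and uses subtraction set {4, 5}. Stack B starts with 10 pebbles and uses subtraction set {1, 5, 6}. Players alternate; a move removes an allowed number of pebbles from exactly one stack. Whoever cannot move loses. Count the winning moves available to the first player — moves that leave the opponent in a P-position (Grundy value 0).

Stack A, S = {4, 5}:
n : 0 1 2 3 4 5 6 7 8
G : 0 0 0 0 1 1 1 1 2
G_A(8) = 2.
Stack B, S = {1, 5, 6}:
n :  0  1  2  3  4  5  6  7  8  9 10
G :  0  1  0  1  0  1  2  3  2  3  2
G_B(10) = 2.
Combined Grundy value = 2 ⊕ 2 = 0.
A winning move leaves total XOR = 0, i.e. changes one component's Grundy value g to g ⊕ X where X is the current total.
Stack A: target g' = 2⊕0 = 2, but every legal move changes the Grundy value (mex property), so 0 moves.
Stack B: target g' = 2⊕0 = 2, but every legal move changes the Grundy value (mex property), so 0 moves.

0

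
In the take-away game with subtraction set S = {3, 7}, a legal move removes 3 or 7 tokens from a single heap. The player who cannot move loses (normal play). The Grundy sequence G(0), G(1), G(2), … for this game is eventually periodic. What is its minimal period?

10

n :  0  1  2  3  4  5  6  7  8  9 10 11 12 13 14 15 16 17 18 19 20 21
G :  0  0  0  1  1  1  0  2  2  1  0  0  0  1  1  1  0  2  2  1  0  0
G(n+10) = G(n) holds for n = 0,…,6 (a full window of length max(S) = 7), so the sequence is purely periodic with period 10.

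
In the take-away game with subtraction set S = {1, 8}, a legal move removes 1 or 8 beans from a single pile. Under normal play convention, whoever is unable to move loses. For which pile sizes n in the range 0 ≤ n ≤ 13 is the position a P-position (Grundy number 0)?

G(0) = 0
G(1) = mex{0} = 1
G(2) = mex{1} = 0
G(3) = mex{0} = 1
G(4) = mex{1} = 0
G(5) = mex{0} = 1
G(6) = mex{1} = 0
G(7) = mex{0} = 1
G(8) = mex{1,0} = 2
G(9) = mex{2,1} = 0
G(10) = mex{0,0} = 1
G(11) = mex{1,1} = 0
G(12) = mex{0,0} = 1
G(13) = mex{1,1} = 0
P-positions are exactly the n with G(n) = 0.

0, 2, 4, 6, 9, 11, 13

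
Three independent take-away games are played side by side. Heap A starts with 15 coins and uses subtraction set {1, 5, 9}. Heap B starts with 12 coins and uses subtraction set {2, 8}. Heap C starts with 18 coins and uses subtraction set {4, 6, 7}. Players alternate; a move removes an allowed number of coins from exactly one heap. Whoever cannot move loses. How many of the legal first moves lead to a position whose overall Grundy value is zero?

8

Heap A, S = {1, 5, 9}:
G(0) = 0
G(1) = mex{0} = 1
G(2) = mex{1} = 0
G(3) = mex{0} = 1
G(4) = mex{1} = 0
G(5) = mex{0,0} = 1
G(6) = mex{1,1} = 0
G(7) = mex{0,0} = 1
G(8) = mex{1,1} = 0
G(9) = mex{0,0,0} = 1
G(10) = mex{1,1,1} = 0
G(11) = mex{0,0,0} = 1
G(12) = mex{1,1,1} = 0
G(13) = mex{0,0,0} = 1
G(14) = mex{1,1,1} = 0
G(15) = mex{0,0,0} = 1
G_A(15) = 1.
Heap B, S = {2, 8}:
G(0) = 0
G(1) = mex{} = 0
G(2) = mex{0} = 1
G(3) = mex{0} = 1
G(4) = mex{1} = 0
G(5) = mex{1} = 0
G(6) = mex{0} = 1
G(7) = mex{0} = 1
G(8) = mex{1,0} = 2
G(9) = mex{1,0} = 2
G(10) = mex{2,1} = 0
G(11) = mex{2,1} = 0
G(12) = mex{0,0} = 1
G_B(12) = 1.
Heap C, S = {4, 6, 7}:
G(0) = 0
G(1) = mex{} = 0
G(2) = mex{} = 0
G(3) = mex{} = 0
G(4) = mex{0} = 1
G(5) = mex{0} = 1
G(6) = mex{0,0} = 1
G(7) = mex{0,0,0} = 1
G(8) = mex{1,0,0} = 2
G(9) = mex{1,0,0} = 2
G(10) = mex{1,1,0} = 2
G(11) = mex{1,1,1} = 0
G(12) = mex{2,1,1} = 0
G(13) = mex{2,1,1} = 0
G(14) = mex{2,2,1} = 0
G(15) = mex{0,2,2} = 1
G(16) = mex{0,2,2} = 1
G(17) = mex{0,0,2} = 1
G(18) = mex{0,0,0} = 1
G_C(18) = 1.
Combined Grundy value = 1 ⊕ 1 ⊕ 1 = 1.
A winning move leaves total XOR = 0, i.e. changes one component's Grundy value g to g ⊕ X where X is the current total.
Heap A: need g' = 1⊕1 = 0. Options: 15−1→G=0, 15−5→G=0, 15−9→G=0. Hits: 3.
Heap B: need g' = 1⊕1 = 0. Options: 12−2→G=0, 12−8→G=0. Hits: 2.
Heap C: need g' = 1⊕1 = 0. Options: 18−4→G=0, 18−6→G=0, 18−7→G=0. Hits: 3.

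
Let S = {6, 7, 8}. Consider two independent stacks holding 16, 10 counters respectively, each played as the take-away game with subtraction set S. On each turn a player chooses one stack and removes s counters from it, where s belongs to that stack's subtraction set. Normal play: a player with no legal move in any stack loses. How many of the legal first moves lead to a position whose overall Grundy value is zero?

6

All stacks use S = {6, 7, 8}:
G(0) = 0
G(1) = mex{} = 0
G(2) = mex{} = 0
G(3) = mex{} = 0
G(4) = mex{} = 0
G(5) = mex{} = 0
G(6) = mex{0} = 1
G(7) = mex{0,0} = 1
G(8) = mex{0,0,0} = 1
G(9) = mex{0,0,0} = 1
G(10) = mex{0,0,0} = 1
G(11) = mex{0,0,0} = 1
G(12) = mex{1,0,0} = 2
G(13) = mex{1,1,0} = 2
G(14) = mex{1,1,1} = 0
G(15) = mex{1,1,1} = 0
G(16) = mex{1,1,1} = 0
Stack A: G(16) = 0.
Stack B: G(10) = 1.
Combined Grundy value = 0 ⊕ 1 = 1.
A winning move leaves total XOR = 0, i.e. changes one component's Grundy value g to g ⊕ X where X is the current total.
Stack A: need g' = 0⊕1 = 1. Options: 16−6→G=1, 16−7→G=1, 16−8→G=1. Hits: 3.
Stack B: need g' = 1⊕1 = 0. Options: 10−6→G=0, 10−7→G=0, 10−8→G=0. Hits: 3.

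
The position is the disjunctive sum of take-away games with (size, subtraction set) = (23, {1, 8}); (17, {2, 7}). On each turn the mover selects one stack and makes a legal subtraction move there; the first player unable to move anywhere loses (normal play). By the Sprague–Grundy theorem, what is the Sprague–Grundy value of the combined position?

Stack A, S = {1, 8}:
n :  0  1  2  3  4  5  6  7  8  9 10 11 12 13 14 15 16 17 18 19 20 21 22 23
G :  0  1  0  1  0  1  0  1  2  0  1  0  1  0  1  0  1  2  0  1  0  1  0  1
G_A(23) = 1.
Stack B, S = {2, 7}:
n :  0  1  2  3  4  5  6  7  8  9 10 11 12 13 14 15 16 17
G :  0  0  1  1  0  0  1  1  2  0  0  1  1  0  0  1  1  2
G_B(17) = 2.
Combined Grundy value = 1 ⊕ 2 = 3.

3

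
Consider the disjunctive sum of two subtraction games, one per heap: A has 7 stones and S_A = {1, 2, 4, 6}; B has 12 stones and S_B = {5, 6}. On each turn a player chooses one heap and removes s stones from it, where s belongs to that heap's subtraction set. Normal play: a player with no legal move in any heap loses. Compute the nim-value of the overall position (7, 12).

Heap A, S = {1, 2, 4, 6}:
G(0) = 0
G(1) = mex{0} = 1
G(2) = mex{1,0} = 2
G(3) = mex{2,1} = 0
G(4) = mex{0,2,0} = 1
G(5) = mex{1,0,1} = 2
G(6) = mex{2,1,2,0} = 3
G(7) = mex{3,2,0,1} = 4
G_A(7) = 4.
Heap B, S = {5, 6}:
n :  0  1  2  3  4  5  6  7  8  9 10 11 12
G :  0  0  0  0  0  1  1  1  1  1  2  0  0
G_B(12) = 0.
Combined Grundy value = 4 ⊕ 0 = 4.

4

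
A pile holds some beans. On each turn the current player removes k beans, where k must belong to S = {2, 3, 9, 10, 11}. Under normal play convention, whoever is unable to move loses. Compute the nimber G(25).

0

G(0) = 0
G(1) = mex{} = 0
G(2) = mex{0} = 1
G(3) = mex{0,0} = 1
G(4) = mex{1,0} = 2
G(5) = mex{1,1} = 0
G(6) = mex{2,1} = 0
G(7) = mex{0,2} = 1
G(8) = mex{0,0} = 1
G(9) = mex{1,0,0} = 2
G(10) = mex{1,1,0,0} = 2
G(11) = mex{2,1,1,0,0} = 3
G(12) = mex{2,2,1,1,0} = 3
G(13) = mex{3,2,2,1,1} = 0
G(14) = mex{3,3,0,2,1} = 4
G(15) = mex{0,3,0,0,2} = 1
G(16) = mex{4,0,1,0,0} = 2
G(17) = mex{1,4,1,1,0} = 2
G(18) = mex{2,1,2,1,1} = 0
G(19) = mex{2,2,2,2,1} = 0
G(20) = mex{0,2,3,2,2} = 1
G(21) = mex{0,0,3,3,2} = 1
G(22) = mex{1,0,0,3,3} = 2
G(23) = mex{1,1,4,0,3} = 2
G(24) = mex{2,1,1,4,0} = 3
G(25) = mex{2,2,2,1,4} = 0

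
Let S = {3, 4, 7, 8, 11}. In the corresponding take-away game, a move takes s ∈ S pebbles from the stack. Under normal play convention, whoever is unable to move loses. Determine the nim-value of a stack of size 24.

G(0) = 0
G(1) = mex{} = 0
G(2) = mex{} = 0
G(3) = mex{0} = 1
G(4) = mex{0,0} = 1
G(5) = mex{0,0} = 1
G(6) = mex{1,0} = 2
G(7) = mex{1,1,0} = 2
G(8) = mex{1,1,0,0} = 2
G(9) = mex{2,1,0,0} = 3
G(10) = mex{2,2,1,0} = 3
G(11) = mex{2,2,1,1,0} = 3
G(12) = mex{3,2,1,1,0} = 4
G(13) = mex{3,3,2,1,0} = 4
G(14) = mex{3,3,2,2,1} = 0
G(15) = mex{4,3,2,2,1} = 0
G(16) = mex{4,4,3,2,1} = 0
G(17) = mex{0,4,3,3,2} = 1
G(18) = mex{0,0,3,3,2} = 1
G(19) = mex{0,0,4,3,2} = 1
G(20) = mex{1,0,4,4,3} = 2
G(21) = mex{1,1,0,4,3} = 2
G(22) = mex{1,1,0,0,3} = 2
G(23) = mex{2,1,0,0,4} = 3
G(24) = mex{2,2,1,0,4} = 3

3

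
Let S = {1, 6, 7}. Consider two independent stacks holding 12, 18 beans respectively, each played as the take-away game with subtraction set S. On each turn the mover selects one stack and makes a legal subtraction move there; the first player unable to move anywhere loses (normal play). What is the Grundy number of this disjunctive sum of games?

2

All stacks use S = {1, 6, 7}:
G(0) = 0
G(1) = mex{0} = 1
G(2) = mex{1} = 0
G(3) = mex{0} = 1
G(4) = mex{1} = 0
G(5) = mex{0} = 1
G(6) = mex{1,0} = 2
G(7) = mex{2,1,0} = 3
G(8) = mex{3,0,1} = 2
G(9) = mex{2,1,0} = 3
G(10) = mex{3,0,1} = 2
G(11) = mex{2,1,0} = 3
G(12) = mex{3,2,1} = 0
G(13) = mex{0,3,2} = 1
G(14) = mex{1,2,3} = 0
G(15) = mex{0,3,2} = 1
G(16) = mex{1,2,3} = 0
G(17) = mex{0,3,2} = 1
G(18) = mex{1,0,3} = 2
Stack A: G(12) = 0.
Stack B: G(18) = 2.
Combined Grundy value = 0 ⊕ 2 = 2.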